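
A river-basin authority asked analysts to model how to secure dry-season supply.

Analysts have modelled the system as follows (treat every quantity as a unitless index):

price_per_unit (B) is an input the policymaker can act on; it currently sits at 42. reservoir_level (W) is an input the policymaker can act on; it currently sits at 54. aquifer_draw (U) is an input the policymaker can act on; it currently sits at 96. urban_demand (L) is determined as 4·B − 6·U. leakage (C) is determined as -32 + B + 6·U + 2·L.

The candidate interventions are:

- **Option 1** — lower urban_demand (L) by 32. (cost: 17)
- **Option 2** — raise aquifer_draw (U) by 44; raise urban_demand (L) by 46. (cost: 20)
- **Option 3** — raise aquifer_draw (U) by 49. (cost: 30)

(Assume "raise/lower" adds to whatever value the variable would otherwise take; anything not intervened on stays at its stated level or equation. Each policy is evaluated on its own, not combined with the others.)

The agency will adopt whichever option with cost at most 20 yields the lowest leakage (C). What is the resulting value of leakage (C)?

Option 1 (L − 32):
  B = 42
  U = 96
  L = 0 + 4·42 − 6·96 (−32 from intervention) = -440
  C = -32 + 42 + 6·96 + 2·(-440) = -294
Option 2 (U + 44, L + 46):
  B = 42
  U = 96 + 44 = 140
  L = 0 + 4·42 − 6·140 (+46 from intervention) = -626
  C = -32 + 42 + 6·140 + 2·(-626) = -402
Comparing — Option 1: C=-294, Option 2: C=-402. Lowest is -402 (Option 2).

-402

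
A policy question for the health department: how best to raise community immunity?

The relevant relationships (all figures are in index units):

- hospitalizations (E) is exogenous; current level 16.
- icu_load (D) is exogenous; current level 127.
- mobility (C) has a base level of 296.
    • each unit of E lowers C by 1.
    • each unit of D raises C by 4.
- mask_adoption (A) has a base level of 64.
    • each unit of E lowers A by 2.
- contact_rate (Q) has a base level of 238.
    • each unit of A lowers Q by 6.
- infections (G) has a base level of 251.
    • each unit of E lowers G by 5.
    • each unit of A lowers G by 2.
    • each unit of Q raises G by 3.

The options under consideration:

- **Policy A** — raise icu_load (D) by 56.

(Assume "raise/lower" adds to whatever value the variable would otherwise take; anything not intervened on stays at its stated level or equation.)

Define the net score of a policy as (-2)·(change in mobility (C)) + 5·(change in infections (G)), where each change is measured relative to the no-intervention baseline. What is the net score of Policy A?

-448

Baseline:
  E = 16
  D = 127
  C = 296 − 16 + 4·127 = 788
  A = 64 − 2·16 = 32
  Q = 238 − 6·32 = 46
  G = 251 − 5·16 − 2·32 + 3·46 = 245
Policy A (D + 56):
  E = 16
  D = 127 + 56 = 183
  C = 296 − 16 + 4·183 = 1012
  A = 64 − 2·16 = 32
  Q = 238 − 6·32 = 46
  G = 251 − 5·16 − 2·32 + 3·46 = 245
ΔC = 1012 − 788 = 224; ΔG = 245 − 245 = 0
Score = (-2)·224 + 5·0 = -448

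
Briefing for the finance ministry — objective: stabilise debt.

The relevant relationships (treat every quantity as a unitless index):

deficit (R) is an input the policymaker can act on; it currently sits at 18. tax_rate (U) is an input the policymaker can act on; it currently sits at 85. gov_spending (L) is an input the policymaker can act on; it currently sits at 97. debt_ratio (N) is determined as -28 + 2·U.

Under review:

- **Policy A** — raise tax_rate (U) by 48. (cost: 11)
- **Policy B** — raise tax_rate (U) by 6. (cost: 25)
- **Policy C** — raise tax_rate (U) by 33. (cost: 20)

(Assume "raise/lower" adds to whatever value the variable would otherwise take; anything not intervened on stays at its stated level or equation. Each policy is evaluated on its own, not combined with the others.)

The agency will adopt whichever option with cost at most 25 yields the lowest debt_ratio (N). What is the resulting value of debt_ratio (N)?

154

Policy A (U + 48):
  U = 85 + 48 = 133
  N = -28 + 2·133 = 238
Policy B (U + 6):
  U = 85 + 6 = 91
  N = -28 + 2·91 = 154
Policy C (U + 33):
  U = 85 + 33 = 118
  N = -28 + 2·118 = 208
Comparing — Policy A: N=238, Policy B: N=154, Policy C: N=208. Lowest is 154 (Policy B).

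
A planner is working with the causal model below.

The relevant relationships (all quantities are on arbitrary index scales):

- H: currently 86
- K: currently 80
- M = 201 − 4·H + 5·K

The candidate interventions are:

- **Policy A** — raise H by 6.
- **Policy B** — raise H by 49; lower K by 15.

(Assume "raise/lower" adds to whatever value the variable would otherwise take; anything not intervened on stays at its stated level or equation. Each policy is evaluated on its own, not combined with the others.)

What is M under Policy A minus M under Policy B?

Policy A (H + 6):
  H = 86 + 6 = 92
  K = 80
  M = 201 − 4·92 + 5·80 = 233
Policy B (H + 49, K − 15):
  H = 86 + 49 = 135
  K = 80 − 15 = 65
  M = 201 − 4·135 + 5·65 = -14
M: 233 − (-14) = 247

247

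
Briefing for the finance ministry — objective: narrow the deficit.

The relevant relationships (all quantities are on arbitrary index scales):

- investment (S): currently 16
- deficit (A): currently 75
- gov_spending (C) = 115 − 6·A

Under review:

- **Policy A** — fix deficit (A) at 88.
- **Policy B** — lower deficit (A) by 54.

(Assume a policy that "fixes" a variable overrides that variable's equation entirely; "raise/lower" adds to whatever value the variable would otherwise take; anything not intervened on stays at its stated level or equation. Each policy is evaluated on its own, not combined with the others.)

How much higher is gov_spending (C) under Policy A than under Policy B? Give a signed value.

Policy A (A := 88):
  A = 88
  C = 115 − 6·88 = -413
Policy B (A − 54):
  A = 75 − 54 = 21
  C = 115 − 6·21 = -11
C: -413 − (-11) = -402

-402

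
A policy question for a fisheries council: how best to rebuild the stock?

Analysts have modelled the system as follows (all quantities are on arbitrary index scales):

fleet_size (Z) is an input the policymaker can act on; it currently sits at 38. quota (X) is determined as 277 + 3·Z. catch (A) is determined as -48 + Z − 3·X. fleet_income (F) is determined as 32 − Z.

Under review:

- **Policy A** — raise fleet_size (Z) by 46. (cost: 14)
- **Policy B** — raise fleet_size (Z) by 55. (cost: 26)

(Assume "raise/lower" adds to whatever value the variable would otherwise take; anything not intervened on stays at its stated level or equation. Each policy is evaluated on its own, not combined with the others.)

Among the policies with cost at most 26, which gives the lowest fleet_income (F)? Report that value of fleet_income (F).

Policy A (Z + 46):
  Z = 38 + 46 = 84
  F = 32 − 84 = -52
Policy B (Z + 55):
  Z = 38 + 55 = 93
  F = 32 − 93 = -61
Comparing — Policy A: F=-52, Policy B: F=-61. Lowest is -61 (Policy B).

-61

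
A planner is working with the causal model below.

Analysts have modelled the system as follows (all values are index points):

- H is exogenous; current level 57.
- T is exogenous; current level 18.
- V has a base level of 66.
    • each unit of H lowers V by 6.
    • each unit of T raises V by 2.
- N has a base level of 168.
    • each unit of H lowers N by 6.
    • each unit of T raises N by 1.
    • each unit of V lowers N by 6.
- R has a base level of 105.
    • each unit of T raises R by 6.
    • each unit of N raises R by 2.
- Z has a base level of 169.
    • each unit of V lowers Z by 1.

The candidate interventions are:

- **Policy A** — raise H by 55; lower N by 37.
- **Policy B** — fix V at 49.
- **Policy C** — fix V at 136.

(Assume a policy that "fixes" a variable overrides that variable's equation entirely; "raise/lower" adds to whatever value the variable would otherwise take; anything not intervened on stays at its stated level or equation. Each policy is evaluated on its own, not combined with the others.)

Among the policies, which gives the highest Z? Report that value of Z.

739

Policy A (H + 55, N − 37):
  H = 57 + 55 = 112
  T = 18
  V = 66 − 6·112 + 2·18 = -570
  Z = 169 − (-570) = 739
Policy B (V := 49):
  H = 57
  T = 18
  V = 49
  Z = 169 − 49 = 120
Policy C (V := 136):
  H = 57
  T = 18
  V = 136
  Z = 169 − 136 = 33
Comparing — Policy A: Z=739, Policy B: Z=120, Policy C: Z=33. Highest is 739 (Policy A).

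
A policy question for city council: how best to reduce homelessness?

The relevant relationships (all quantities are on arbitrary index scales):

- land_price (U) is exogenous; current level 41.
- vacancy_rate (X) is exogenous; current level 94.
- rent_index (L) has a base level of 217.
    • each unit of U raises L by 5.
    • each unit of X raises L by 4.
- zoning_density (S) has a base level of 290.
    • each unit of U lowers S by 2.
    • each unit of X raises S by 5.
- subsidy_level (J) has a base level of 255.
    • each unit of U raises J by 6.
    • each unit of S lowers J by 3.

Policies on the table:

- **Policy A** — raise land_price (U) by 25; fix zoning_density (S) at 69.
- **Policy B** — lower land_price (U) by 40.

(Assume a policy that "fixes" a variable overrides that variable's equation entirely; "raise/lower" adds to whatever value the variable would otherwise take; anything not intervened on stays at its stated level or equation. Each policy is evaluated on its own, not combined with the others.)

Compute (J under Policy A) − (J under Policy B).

2457

Policy A (U + 25, S := 69):
  U = 41 + 25 = 66
  X = 94
  S = 69
  J = 255 + 6·66 − 3·69 = 444
Policy B (U − 40):
  U = 41 − 40 = 1
  X = 94
  S = 290 − 2·1 + 5·94 = 758
  J = 255 + 6·1 − 3·758 = -2013
J: 444 − (-2013) = 2457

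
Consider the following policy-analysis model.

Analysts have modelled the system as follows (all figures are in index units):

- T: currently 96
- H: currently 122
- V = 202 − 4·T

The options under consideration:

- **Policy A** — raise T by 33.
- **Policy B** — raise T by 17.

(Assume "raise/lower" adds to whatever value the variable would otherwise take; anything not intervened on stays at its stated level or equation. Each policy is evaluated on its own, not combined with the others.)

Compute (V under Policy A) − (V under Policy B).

Policy A (T + 33):
  T = 96 + 33 = 129
  V = 202 − 4·129 = -314
Policy B (T + 17):
  T = 96 + 17 = 113
  V = 202 − 4·113 = -250
V: -314 − (-250) = -64

-64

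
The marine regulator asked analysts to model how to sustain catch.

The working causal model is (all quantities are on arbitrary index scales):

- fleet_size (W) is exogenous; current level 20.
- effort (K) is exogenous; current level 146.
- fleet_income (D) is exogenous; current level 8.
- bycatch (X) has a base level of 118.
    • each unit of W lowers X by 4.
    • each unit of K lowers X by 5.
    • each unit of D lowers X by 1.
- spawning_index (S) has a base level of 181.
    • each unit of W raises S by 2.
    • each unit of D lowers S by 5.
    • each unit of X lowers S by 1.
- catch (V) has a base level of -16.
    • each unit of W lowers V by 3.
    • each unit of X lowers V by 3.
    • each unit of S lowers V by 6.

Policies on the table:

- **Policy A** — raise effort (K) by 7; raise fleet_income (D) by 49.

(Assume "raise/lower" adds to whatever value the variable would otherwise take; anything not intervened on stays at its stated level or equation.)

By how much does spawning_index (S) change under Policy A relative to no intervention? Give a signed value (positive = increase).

-161

Baseline:
  W = 20
  K = 146
  D = 8
  X = 118 − 4·20 − 5·146 − 8 = -700
  S = 181 + 2·20 − 5·8 − (-700) = 881
Policy A (K + 7, D + 49):
  W = 20
  K = 146 + 7 = 153
  D = 8 + 49 = 57
  X = 118 − 4·20 − 5·153 − 57 = -784
  S = 181 + 2·20 − 5·57 − (-784) = 720
Change in S: 720 − 881 = -161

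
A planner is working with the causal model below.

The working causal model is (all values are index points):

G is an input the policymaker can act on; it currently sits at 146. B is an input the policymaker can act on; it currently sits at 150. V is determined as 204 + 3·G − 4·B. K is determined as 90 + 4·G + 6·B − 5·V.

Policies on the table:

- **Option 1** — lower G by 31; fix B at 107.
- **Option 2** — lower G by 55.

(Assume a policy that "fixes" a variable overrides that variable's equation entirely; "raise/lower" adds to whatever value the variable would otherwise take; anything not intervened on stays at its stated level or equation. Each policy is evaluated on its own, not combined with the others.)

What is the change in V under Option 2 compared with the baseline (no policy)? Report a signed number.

-165

Baseline:
  G = 146
  B = 150
  V = 204 + 3·146 − 4·150 = 42
Option 2 (G − 55):
  G = 146 − 55 = 91
  B = 150
  V = 204 + 3·91 − 4·150 = -123
Change in V: -123 − 42 = -165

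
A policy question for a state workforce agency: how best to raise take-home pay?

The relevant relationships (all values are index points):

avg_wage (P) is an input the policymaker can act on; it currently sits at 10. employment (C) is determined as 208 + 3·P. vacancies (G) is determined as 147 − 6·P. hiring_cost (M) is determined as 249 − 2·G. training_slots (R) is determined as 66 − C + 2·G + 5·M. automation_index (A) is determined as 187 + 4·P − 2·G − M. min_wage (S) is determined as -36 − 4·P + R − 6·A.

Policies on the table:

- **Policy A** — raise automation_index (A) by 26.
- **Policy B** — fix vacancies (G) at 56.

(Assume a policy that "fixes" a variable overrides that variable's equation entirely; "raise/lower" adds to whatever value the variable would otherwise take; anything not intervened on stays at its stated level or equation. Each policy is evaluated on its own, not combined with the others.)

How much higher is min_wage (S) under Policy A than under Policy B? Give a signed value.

Policy A (A + 26):
  P = 10
  C = 208 + 3·10 = 238
  G = 147 − 6·10 = 87
  M = 249 − 2·87 = 75
  R = 66 − 238 + 2·87 + 5·75 = 377
  A = 187 + 4·10 − 2·87 − 75 (+26 from intervention) = 4
  S = -36 − 4·10 + 377 − 6·4 = 277
Policy B (G := 56):
  P = 10
  C = 208 + 3·10 = 238
  G = 56
  M = 249 − 2·56 = 137
  R = 66 − 238 + 2·56 + 5·137 = 625
  A = 187 + 4·10 − 2·56 − 137 = -22
  S = -36 − 4·10 + 625 − 6·(-22) = 681
S: 277 − 681 = -404

-404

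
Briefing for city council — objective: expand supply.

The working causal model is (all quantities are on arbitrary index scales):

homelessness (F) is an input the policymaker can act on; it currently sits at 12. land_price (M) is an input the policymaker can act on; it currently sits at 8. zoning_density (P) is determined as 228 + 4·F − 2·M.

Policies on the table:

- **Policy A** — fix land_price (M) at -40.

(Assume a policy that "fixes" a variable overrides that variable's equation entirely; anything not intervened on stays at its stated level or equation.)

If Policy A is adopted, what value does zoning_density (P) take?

356

Policy A (M := -40):
  F = 12
  M = -40
  P = 228 + 4·12 − 2·(-40) = 356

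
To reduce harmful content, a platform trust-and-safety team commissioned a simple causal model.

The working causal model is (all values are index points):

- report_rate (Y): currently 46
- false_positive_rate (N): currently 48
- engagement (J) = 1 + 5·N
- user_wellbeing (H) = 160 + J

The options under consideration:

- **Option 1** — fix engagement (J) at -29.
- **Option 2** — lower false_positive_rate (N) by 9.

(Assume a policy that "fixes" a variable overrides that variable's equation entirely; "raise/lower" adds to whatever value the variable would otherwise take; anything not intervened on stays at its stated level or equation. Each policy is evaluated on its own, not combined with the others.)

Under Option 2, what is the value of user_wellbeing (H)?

356

Option 2 (N − 9):
  N = 48 − 9 = 39
  J = 1 + 5·39 = 196
  H = 160 + 196 = 356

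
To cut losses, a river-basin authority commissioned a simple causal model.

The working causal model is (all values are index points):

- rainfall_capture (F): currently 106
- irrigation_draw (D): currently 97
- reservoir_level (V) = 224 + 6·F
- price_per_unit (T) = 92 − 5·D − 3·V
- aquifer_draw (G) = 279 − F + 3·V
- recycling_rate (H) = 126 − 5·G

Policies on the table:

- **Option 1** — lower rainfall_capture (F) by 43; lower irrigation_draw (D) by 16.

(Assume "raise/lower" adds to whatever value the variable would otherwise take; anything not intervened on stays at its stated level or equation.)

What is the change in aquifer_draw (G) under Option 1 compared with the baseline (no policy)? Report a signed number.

Baseline:
  F = 106
  V = 224 + 6·106 = 860
  G = 279 − 106 + 3·860 = 2753
Option 1 (F − 43, D − 16):
  F = 106 − 43 = 63
  V = 224 + 6·63 = 602
  G = 279 − 63 + 3·602 = 2022
Change in G: 2022 − 2753 = -731

-731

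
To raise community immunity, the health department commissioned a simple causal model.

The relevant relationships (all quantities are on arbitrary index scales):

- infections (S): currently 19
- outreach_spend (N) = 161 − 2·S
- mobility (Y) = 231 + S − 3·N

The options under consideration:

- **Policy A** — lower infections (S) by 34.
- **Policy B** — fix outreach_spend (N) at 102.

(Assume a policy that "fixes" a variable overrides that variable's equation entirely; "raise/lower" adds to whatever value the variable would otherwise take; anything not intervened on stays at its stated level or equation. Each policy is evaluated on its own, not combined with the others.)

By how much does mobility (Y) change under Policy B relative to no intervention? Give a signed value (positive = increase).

63

Baseline:
  S = 19
  N = 161 − 2·19 = 123
  Y = 231 + 19 − 3·123 = -119
Policy B (N := 102):
  S = 19
  N = 102
  Y = 231 + 19 − 3·102 = -56
Change in Y: -56 − (-119) = 63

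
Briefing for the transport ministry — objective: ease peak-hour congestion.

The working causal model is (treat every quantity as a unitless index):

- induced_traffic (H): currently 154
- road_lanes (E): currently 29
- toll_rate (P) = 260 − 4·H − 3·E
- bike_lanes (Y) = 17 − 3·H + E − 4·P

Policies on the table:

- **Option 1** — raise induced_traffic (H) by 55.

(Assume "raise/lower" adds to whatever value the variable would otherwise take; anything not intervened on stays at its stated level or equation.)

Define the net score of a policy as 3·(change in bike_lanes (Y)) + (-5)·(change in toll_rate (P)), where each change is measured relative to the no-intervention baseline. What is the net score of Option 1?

Baseline:
  H = 154
  E = 29
  P = 260 − 4·154 − 3·29 = -443
  Y = 17 − 3·154 + 29 − 4·(-443) = 1356
Option 1 (H + 55):
  H = 154 + 55 = 209
  E = 29
  P = 260 − 4·209 − 3·29 = -663
  Y = 17 − 3·209 + 29 − 4·(-663) = 2071
ΔY = 2071 − 1356 = 715; ΔP = -663 − (-443) = -220
Score = 3·715 + (-5)·(-220) = 3245

3245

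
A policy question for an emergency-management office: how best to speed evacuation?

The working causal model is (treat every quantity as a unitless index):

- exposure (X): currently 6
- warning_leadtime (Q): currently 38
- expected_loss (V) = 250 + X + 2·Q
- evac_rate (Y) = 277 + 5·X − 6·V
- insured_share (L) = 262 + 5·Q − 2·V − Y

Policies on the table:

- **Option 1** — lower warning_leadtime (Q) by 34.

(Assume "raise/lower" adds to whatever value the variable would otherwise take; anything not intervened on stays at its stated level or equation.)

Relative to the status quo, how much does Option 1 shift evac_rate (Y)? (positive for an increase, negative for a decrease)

Baseline:
  X = 6
  Q = 38
  V = 250 + 6 + 2·38 = 332
  Y = 277 + 5·6 − 6·332 = -1685
Option 1 (Q − 34):
  X = 6
  Q = 38 − 34 = 4
  V = 250 + 6 + 2·4 = 264
  Y = 277 + 5·6 − 6·264 = -1277
Change in Y: -1277 − (-1685) = 408

408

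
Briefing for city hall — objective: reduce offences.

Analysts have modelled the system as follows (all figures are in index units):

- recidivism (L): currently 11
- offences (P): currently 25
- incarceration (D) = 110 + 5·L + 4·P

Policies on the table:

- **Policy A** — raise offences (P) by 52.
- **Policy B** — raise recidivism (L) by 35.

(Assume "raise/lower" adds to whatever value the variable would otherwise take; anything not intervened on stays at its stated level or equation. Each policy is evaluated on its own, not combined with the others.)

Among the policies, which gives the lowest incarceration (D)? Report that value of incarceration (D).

440

Policy A (P + 52):
  L = 11
  P = 25 + 52 = 77
  D = 110 + 5·11 + 4·77 = 473
Policy B (L + 35):
  L = 11 + 35 = 46
  P = 25
  D = 110 + 5·46 + 4·25 = 440
Comparing — Policy A: D=473, Policy B: D=440. Lowest is 440 (Policy B).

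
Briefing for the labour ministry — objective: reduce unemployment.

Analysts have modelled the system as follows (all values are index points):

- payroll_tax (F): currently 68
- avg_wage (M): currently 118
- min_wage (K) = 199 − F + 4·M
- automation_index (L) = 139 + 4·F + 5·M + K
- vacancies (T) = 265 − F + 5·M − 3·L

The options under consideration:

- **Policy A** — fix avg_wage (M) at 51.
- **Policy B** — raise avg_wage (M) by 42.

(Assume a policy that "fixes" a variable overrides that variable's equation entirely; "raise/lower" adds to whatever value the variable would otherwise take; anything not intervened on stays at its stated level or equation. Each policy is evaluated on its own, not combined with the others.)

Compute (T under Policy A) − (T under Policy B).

2398

Policy A (M := 51):
  F = 68
  M = 51
  K = 199 − 68 + 4·51 = 335
  L = 139 + 4·68 + 5·51 + 335 = 1001
  T = 265 − 68 + 5·51 − 3·1001 = -2551
Policy B (M + 42):
  F = 68
  M = 118 + 42 = 160
  K = 199 − 68 + 4·160 = 771
  L = 139 + 4·68 + 5·160 + 771 = 1982
  T = 265 − 68 + 5·160 − 3·1982 = -4949
T: -2551 − (-4949) = 2398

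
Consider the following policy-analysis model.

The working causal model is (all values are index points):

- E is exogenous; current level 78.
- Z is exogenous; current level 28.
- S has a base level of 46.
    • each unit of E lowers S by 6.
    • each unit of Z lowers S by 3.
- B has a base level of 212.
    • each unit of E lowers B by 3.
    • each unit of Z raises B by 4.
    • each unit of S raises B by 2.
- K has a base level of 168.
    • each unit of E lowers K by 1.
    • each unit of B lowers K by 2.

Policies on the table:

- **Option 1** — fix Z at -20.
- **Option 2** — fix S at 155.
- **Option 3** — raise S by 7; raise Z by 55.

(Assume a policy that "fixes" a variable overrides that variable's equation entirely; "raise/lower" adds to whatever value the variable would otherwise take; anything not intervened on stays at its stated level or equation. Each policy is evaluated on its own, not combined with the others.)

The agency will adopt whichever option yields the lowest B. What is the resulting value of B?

Option 1 (Z := -20):
  E = 78
  Z = -20
  S = 46 − 6·78 − 3·(-20) = -362
  B = 212 − 3·78 + 4·(-20) + 2·(-362) = -826
Option 2 (S := 155):
  E = 78
  Z = 28
  S = 155
  B = 212 − 3·78 + 4·28 + 2·155 = 400
Option 3 (S + 7, Z + 55):
  E = 78
  Z = 28 + 55 = 83
  S = 46 − 6·78 − 3·83 (+7 from intervention) = -664
  B = 212 − 3·78 + 4·83 + 2·(-664) = -1018
Comparing — Option 1: B=-826, Option 2: B=400, Option 3: B=-1018. Lowest is -1018 (Option 3).

-1018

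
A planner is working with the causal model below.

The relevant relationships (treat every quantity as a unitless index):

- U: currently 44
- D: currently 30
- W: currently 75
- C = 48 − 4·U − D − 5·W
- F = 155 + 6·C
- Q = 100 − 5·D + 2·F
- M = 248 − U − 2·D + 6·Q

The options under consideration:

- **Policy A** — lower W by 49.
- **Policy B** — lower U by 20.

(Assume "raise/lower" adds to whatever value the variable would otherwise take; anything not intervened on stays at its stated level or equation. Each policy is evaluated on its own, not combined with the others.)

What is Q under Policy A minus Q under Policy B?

1980

Policy A (W − 49):
  U = 44
  D = 30
  W = 75 − 49 = 26
  C = 48 − 4·44 − 30 − 5·26 = -288
  F = 155 + 6·(-288) = -1573
  Q = 100 − 5·30 + 2·(-1573) = -3196
Policy B (U − 20):
  U = 44 − 20 = 24
  D = 30
  W = 75
  C = 48 − 4·24 − 30 − 5·75 = -453
  F = 155 + 6·(-453) = -2563
  Q = 100 − 5·30 + 2·(-2563) = -5176
Q: -3196 − (-5176) = 1980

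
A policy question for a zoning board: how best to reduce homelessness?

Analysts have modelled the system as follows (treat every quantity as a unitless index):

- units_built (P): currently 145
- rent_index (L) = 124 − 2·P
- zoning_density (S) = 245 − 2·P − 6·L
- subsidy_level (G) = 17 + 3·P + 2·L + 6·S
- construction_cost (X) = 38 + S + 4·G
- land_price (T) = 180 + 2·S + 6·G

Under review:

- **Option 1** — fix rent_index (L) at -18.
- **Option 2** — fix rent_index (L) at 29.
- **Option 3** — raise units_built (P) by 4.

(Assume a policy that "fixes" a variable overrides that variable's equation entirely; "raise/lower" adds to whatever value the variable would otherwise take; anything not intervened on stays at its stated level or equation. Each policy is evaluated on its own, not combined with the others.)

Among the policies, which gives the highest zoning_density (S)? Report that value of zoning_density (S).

Option 1 (L := -18):
  P = 145
  L = -18
  S = 245 − 2·145 − 6·(-18) = 63
Option 2 (L := 29):
  P = 145
  L = 29
  S = 245 − 2·145 − 6·29 = -219
Option 3 (P + 4):
  P = 145 + 4 = 149
  L = 124 − 2·149 = -174
  S = 245 − 2·149 − 6·(-174) = 991
Comparing — Option 1: S=63, Option 2: S=-219, Option 3: S=991. Highest is 991 (Option 3).

991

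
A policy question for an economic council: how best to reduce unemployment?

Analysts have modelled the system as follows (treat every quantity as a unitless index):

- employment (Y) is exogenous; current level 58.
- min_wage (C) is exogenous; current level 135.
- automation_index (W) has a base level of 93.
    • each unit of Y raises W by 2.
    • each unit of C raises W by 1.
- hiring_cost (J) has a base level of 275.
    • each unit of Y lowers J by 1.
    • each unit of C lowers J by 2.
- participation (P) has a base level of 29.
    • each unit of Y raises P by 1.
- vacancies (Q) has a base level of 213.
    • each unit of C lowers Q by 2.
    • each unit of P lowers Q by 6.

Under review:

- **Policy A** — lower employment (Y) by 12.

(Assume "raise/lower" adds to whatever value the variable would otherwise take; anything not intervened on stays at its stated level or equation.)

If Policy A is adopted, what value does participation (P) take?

Policy A (Y − 12):
  Y = 58 − 12 = 46
  P = 29 + 46 = 75

75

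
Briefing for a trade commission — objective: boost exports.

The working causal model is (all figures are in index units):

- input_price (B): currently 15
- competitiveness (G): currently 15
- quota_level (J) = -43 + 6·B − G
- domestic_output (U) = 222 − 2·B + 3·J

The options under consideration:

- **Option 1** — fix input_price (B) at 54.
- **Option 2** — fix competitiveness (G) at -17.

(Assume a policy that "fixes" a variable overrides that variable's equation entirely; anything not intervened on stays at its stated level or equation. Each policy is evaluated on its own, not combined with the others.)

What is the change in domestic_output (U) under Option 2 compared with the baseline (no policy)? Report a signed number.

Baseline:
  B = 15
  G = 15
  J = -43 + 6·15 − 15 = 32
  U = 222 − 2·15 + 3·32 = 288
Option 2 (G := -17):
  B = 15
  G = -17
  J = -43 + 6·15 − (-17) = 64
  U = 222 − 2·15 + 3·64 = 384
Change in U: 384 − 288 = 96

96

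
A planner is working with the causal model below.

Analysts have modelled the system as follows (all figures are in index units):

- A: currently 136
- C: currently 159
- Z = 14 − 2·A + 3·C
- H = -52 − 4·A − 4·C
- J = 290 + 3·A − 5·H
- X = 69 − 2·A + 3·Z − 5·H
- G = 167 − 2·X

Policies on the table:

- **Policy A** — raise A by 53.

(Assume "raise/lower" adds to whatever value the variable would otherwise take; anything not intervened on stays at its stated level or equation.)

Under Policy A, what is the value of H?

-1444

Policy A (A + 53):
  A = 136 + 53 = 189
  C = 159
  H = -52 − 4·189 − 4·159 = -1444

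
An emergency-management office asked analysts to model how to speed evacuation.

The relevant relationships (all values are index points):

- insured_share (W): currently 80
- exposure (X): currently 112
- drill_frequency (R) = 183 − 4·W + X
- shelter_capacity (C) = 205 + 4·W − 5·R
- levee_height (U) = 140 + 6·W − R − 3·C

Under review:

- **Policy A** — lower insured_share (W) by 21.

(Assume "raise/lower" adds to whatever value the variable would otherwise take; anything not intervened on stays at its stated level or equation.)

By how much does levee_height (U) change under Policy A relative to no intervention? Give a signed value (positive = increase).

1302

Baseline:
  W = 80
  X = 112
  R = 183 − 4·80 + 112 = -25
  C = 205 + 4·80 − 5·(-25) = 650
  U = 140 + 6·80 − (-25) − 3·650 = -1305
Policy A (W − 21):
  W = 80 − 21 = 59
  X = 112
  R = 183 − 4·59 + 112 = 59
  C = 205 + 4·59 − 5·59 = 146
  U = 140 + 6·59 − 59 − 3·146 = -3
Change in U: -3 − (-1305) = 1302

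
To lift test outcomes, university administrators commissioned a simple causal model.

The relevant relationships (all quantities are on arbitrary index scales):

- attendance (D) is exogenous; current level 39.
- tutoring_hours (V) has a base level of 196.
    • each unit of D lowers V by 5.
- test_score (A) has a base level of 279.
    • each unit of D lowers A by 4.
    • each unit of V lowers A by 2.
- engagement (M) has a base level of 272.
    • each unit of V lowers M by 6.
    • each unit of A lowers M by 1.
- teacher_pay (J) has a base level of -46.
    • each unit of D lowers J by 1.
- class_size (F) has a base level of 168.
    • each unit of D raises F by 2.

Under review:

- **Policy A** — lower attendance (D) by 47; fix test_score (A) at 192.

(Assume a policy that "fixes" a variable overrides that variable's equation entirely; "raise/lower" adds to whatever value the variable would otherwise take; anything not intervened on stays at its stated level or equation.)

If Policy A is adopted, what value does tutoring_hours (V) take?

236

Policy A (D − 47, A := 192):
  D = 39 − 47 = -8
  V = 196 − 5·(-8) = 236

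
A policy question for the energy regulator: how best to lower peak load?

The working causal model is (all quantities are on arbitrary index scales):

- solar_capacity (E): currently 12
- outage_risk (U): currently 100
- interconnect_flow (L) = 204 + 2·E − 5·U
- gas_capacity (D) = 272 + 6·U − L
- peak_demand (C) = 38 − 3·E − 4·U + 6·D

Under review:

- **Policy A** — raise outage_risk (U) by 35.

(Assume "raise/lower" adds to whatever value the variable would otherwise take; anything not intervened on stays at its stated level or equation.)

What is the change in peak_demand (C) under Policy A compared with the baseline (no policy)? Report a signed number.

2170

Baseline:
  E = 12
  U = 100
  L = 204 + 2·12 − 5·100 = -272
  D = 272 + 6·100 − (-272) = 1144
  C = 38 − 3·12 − 4·100 + 6·1144 = 6466
Policy A (U + 35):
  E = 12
  U = 100 + 35 = 135
  L = 204 + 2·12 − 5·135 = -447
  D = 272 + 6·135 − (-447) = 1529
  C = 38 − 3·12 − 4·135 + 6·1529 = 8636
Change in C: 8636 − 6466 = 2170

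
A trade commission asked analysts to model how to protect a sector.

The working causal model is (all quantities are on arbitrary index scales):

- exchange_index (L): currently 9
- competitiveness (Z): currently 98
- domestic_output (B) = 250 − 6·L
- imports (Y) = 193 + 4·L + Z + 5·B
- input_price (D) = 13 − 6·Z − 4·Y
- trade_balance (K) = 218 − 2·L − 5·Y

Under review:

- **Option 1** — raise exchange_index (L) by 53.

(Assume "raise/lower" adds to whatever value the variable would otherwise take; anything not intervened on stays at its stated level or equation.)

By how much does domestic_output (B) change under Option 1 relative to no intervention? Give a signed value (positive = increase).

-318

Baseline:
  L = 9
  B = 250 − 6·9 = 196
Option 1 (L + 53):
  L = 9 + 53 = 62
  B = 250 − 6·62 = -122
Change in B: -122 − 196 = -318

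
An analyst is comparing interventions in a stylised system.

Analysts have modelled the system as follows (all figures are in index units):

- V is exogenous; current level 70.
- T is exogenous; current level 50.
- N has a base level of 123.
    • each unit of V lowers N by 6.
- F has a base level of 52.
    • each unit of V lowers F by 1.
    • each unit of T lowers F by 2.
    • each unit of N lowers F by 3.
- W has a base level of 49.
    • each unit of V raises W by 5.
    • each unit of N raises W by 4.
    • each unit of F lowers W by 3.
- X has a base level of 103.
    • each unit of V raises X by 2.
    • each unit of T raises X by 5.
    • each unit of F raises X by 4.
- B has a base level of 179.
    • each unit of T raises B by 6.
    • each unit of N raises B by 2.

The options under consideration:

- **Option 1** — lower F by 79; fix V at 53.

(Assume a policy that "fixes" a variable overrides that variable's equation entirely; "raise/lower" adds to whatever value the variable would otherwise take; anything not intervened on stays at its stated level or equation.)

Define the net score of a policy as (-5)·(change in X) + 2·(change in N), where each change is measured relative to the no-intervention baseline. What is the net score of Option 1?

7734

Baseline:
  V = 70
  T = 50
  N = 123 − 6·70 = -297
  F = 52 − 70 − 2·50 − 3·(-297) = 773
  X = 103 + 2·70 + 5·50 + 4·773 = 3585
Option 1 (F − 79, V := 53):
  V = 53
  T = 50
  N = 123 − 6·53 = -195
  F = 52 − 53 − 2·50 − 3·(-195) (−79 from intervention) = 405
  X = 103 + 2·53 + 5·50 + 4·405 = 2079
ΔX = 2079 − 3585 = -1506; ΔN = -195 − (-297) = 102
Score = (-5)·(-1506) + 2·102 = 7734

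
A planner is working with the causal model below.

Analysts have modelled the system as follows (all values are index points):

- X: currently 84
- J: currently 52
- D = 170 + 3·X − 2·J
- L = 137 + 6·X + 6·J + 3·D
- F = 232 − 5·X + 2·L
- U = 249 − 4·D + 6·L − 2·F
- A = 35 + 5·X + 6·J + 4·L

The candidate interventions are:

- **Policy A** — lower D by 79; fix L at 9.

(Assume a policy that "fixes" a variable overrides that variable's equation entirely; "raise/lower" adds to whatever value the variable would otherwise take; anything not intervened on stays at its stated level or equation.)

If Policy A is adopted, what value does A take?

803

Policy A (D − 79, L := 9):
  X = 84
  J = 52
  D = 170 + 3·84 − 2·52 (−79 from intervention) = 239
  L = 9
  A = 35 + 5·84 + 6·52 + 4·9 = 803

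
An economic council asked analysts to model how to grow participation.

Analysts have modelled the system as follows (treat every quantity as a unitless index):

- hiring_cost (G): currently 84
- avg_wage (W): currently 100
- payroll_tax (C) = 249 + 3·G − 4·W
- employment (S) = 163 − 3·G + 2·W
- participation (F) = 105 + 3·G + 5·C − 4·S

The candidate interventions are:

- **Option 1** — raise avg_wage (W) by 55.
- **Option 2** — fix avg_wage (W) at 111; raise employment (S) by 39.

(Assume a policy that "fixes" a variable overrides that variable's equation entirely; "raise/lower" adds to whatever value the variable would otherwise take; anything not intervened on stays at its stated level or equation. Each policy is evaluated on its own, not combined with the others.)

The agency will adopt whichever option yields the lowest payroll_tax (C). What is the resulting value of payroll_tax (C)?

-119

Option 1 (W + 55):
  G = 84
  W = 100 + 55 = 155
  C = 249 + 3·84 − 4·155 = -119
Option 2 (W := 111, S + 39):
  G = 84
  W = 111
  C = 249 + 3·84 − 4·111 = 57
Comparing — Option 1: C=-119, Option 2: C=57. Lowest is -119 (Option 1).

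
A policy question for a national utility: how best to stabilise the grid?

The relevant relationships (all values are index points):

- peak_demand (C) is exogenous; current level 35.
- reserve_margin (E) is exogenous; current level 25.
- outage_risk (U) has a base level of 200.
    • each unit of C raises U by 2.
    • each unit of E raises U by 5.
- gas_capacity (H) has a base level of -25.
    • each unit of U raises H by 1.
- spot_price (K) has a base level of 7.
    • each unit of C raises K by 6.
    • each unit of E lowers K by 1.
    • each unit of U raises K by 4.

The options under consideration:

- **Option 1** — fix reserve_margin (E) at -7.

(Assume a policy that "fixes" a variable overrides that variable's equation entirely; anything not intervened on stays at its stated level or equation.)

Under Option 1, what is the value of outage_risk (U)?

235

Option 1 (E := -7):
  C = 35
  E = -7
  U = 200 + 2·35 + 5·(-7) = 235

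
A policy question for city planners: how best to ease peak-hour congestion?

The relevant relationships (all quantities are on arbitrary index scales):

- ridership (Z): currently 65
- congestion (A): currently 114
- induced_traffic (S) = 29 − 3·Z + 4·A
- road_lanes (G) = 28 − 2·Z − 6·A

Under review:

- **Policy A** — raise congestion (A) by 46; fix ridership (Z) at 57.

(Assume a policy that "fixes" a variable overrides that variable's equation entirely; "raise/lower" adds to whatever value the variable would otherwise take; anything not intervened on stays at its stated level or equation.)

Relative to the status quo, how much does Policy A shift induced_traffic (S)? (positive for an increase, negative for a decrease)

208

Baseline:
  Z = 65
  A = 114
  S = 29 − 3·65 + 4·114 = 290
Policy A (A + 46, Z := 57):
  Z = 57
  A = 114 + 46 = 160
  S = 29 − 3·57 + 4·160 = 498
Change in S: 498 − 290 = 208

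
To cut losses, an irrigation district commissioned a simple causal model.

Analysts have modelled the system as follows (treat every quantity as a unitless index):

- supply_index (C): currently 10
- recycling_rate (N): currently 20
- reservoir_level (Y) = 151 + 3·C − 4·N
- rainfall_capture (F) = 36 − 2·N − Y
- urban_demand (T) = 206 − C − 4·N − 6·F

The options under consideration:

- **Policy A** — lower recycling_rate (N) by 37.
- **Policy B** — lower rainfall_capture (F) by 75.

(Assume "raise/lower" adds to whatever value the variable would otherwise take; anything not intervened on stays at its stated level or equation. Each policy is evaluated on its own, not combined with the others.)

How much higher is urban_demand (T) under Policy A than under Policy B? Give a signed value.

Policy A (N − 37):
  C = 10
  N = 20 − 37 = -17
  Y = 151 + 3·10 − 4·(-17) = 249
  F = 36 − 2·(-17) − 249 = -179
  T = 206 − 10 − 4·(-17) − 6·(-179) = 1338
Policy B (F − 75):
  C = 10
  N = 20
  Y = 151 + 3·10 − 4·20 = 101
  F = 36 − 2·20 − 101 (−75 from intervention) = -180
  T = 206 − 10 − 4·20 − 6·(-180) = 1196
T: 1338 − 1196 = 142

142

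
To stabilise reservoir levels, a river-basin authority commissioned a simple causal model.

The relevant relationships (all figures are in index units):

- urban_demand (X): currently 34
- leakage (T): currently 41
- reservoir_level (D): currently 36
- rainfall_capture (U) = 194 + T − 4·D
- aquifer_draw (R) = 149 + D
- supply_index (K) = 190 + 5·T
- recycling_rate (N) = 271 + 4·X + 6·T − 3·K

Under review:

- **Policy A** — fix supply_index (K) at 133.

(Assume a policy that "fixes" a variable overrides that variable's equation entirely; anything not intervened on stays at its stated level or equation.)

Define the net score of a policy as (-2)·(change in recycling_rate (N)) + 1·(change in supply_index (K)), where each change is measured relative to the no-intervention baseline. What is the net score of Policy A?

Baseline:
  X = 34
  T = 41
  K = 190 + 5·41 = 395
  N = 271 + 4·34 + 6·41 − 3·395 = -532
Policy A (K := 133):
  X = 34
  T = 41
  K = 133
  N = 271 + 4·34 + 6·41 − 3·133 = 254
ΔN = 254 − (-532) = 786; ΔK = 133 − 395 = -262
Score = (-2)·786 + 1·(-262) = -1834

-1834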